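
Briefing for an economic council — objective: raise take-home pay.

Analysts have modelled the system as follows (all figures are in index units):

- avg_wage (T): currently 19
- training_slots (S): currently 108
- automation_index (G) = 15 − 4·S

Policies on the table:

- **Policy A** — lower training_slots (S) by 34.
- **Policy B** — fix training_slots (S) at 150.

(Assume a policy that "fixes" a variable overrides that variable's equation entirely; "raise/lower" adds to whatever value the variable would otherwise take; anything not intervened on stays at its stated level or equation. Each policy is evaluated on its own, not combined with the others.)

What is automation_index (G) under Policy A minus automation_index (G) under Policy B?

Policy A (S − 34):
  S = 108 − 34 = 74
  G = 15 − 4·74 = -281
Policy B (S := 150):
  S = 150
  G = 15 − 4·150 = -585
G: -281 − (-585) = 304

304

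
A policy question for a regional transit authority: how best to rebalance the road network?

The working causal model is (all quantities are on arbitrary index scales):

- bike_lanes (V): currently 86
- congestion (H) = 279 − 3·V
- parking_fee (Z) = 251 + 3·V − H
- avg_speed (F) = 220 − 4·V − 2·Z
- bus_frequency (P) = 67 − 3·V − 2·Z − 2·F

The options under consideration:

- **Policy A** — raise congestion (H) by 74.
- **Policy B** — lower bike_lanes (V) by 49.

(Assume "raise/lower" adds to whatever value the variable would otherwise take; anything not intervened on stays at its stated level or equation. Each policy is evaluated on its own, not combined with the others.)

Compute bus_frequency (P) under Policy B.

Policy B (V − 49):
  V = 86 − 49 = 37
  H = 279 − 3·37 = 168
  Z = 251 + 3·37 − 168 = 194
  F = 220 − 4·37 − 2·194 = -316
  P = 67 − 3·37 − 2·194 − 2·(-316) = 200

200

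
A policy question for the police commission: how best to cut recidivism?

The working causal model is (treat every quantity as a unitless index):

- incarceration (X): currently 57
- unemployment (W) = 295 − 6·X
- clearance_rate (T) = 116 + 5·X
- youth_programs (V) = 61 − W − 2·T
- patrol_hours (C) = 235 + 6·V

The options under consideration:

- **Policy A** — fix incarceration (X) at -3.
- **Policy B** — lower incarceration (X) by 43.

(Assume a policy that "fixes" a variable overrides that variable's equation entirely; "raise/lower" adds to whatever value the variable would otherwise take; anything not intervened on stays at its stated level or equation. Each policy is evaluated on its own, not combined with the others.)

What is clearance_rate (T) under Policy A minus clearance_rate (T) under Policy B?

-85

Policy A (X := -3):
  X = -3
  T = 116 + 5·(-3) = 101
Policy B (X − 43):
  X = 57 − 43 = 14
  T = 116 + 5·14 = 186
T: 101 − 186 = -85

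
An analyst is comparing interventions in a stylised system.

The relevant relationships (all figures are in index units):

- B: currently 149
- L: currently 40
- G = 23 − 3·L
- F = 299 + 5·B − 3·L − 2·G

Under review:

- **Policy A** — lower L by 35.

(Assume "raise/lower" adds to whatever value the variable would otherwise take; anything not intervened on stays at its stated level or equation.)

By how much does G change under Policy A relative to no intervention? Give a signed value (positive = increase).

105

Baseline:
  L = 40
  G = 23 − 3·40 = -97
Policy A (L − 35):
  L = 40 − 35 = 5
  G = 23 − 3·5 = 8
Change in G: 8 − (-97) = 105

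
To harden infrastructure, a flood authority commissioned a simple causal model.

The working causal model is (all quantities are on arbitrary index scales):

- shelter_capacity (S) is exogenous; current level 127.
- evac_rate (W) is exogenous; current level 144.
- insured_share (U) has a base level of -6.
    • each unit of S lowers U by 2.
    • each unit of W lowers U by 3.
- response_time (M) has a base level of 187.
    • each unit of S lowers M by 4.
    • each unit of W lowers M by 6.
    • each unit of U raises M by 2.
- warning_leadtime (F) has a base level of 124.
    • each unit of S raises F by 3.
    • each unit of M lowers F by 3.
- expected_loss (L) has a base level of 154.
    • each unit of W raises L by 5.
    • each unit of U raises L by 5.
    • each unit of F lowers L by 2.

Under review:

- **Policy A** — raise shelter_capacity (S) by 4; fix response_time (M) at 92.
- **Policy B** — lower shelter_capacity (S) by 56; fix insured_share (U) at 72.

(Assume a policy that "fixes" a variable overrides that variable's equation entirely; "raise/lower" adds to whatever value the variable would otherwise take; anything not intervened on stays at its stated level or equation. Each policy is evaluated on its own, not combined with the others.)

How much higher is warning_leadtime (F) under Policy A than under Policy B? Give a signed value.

-2547

Policy A (S + 4, M := 92):
  S = 127 + 4 = 131
  W = 144
  U = -6 − 2·131 − 3·144 = -700
  M = 92
  F = 124 + 3·131 − 3·92 = 241
Policy B (S − 56, U := 72):
  S = 127 − 56 = 71
  W = 144
  U = 72
  M = 187 − 4·71 − 6·144 + 2·72 = -817
  F = 124 + 3·71 − 3·(-817) = 2788
F: 241 − 2788 = -2547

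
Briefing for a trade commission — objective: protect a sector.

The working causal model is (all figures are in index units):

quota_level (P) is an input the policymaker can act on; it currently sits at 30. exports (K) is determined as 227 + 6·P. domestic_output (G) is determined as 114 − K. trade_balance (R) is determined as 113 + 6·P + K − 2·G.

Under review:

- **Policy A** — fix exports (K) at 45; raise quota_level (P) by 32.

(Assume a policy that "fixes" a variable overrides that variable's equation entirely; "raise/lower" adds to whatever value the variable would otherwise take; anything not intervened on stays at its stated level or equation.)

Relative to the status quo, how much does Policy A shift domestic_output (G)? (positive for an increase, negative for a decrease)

362

Baseline:
  P = 30
  K = 227 + 6·30 = 407
  G = 114 − 407 = -293
Policy A (K := 45, P + 32):
  P = 30 + 32 = 62
  K = 45
  G = 114 − 45 = 69
Change in G: 69 − (-293) = 362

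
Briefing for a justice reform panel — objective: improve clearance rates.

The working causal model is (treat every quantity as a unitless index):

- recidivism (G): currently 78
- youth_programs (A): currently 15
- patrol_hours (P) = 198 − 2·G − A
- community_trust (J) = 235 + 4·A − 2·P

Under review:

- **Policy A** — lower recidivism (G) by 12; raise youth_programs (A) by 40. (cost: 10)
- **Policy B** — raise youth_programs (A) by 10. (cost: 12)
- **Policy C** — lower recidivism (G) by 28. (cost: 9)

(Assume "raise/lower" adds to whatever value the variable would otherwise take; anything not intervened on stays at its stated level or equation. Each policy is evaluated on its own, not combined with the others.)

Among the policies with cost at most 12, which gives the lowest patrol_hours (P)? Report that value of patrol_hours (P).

Policy A (G − 12, A + 40):
  G = 78 − 12 = 66
  A = 15 + 40 = 55
  P = 198 − 2·66 − 55 = 11
Policy B (A + 10):
  G = 78
  A = 15 + 10 = 25
  P = 198 − 2·78 − 25 = 17
Policy C (G − 28):
  G = 78 − 28 = 50
  A = 15
  P = 198 − 2·50 − 15 = 83
Comparing — Policy A: P=11, Policy B: P=17, Policy C: P=83. Lowest is 11 (Policy A).

11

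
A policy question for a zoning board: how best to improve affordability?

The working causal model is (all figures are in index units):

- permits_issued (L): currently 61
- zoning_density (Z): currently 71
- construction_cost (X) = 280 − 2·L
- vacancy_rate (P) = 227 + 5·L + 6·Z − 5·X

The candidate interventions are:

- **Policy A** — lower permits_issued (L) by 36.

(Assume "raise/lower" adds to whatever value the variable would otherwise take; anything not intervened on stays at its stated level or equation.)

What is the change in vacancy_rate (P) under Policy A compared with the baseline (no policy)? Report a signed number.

-540

Baseline:
  L = 61
  Z = 71
  X = 280 − 2·61 = 158
  P = 227 + 5·61 + 6·71 − 5·158 = 168
Policy A (L − 36):
  L = 61 − 36 = 25
  Z = 71
  X = 280 − 2·25 = 230
  P = 227 + 5·25 + 6·71 − 5·230 = -372
Change in P: -372 − 168 = -540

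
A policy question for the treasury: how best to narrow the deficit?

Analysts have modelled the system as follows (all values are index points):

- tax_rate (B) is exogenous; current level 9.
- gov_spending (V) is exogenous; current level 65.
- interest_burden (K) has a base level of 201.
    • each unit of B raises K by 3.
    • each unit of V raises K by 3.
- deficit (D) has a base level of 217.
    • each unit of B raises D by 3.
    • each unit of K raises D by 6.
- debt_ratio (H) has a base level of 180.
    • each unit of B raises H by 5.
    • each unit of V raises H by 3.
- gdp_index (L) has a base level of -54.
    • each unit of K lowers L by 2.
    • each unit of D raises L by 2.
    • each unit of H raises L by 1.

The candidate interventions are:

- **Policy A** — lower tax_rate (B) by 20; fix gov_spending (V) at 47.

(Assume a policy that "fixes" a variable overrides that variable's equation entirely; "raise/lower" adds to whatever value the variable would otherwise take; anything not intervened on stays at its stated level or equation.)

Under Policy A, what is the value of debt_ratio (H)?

266

Policy A (B − 20, V := 47):
  B = 9 − 20 = -11
  V = 47
  H = 180 + 5·(-11) + 3·47 = 266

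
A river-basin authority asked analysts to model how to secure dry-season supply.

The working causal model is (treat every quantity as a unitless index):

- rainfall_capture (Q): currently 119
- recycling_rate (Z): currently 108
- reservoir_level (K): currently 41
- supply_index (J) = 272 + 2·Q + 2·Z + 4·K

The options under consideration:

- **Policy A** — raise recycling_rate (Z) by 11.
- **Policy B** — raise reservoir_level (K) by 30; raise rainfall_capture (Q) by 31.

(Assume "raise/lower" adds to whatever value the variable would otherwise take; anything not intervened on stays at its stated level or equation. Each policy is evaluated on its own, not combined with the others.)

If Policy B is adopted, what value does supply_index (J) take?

Policy B (K + 30, Q + 31):
  Q = 119 + 31 = 150
  Z = 108
  K = 41 + 30 = 71
  J = 272 + 2·150 + 2·108 + 4·71 = 1072

1072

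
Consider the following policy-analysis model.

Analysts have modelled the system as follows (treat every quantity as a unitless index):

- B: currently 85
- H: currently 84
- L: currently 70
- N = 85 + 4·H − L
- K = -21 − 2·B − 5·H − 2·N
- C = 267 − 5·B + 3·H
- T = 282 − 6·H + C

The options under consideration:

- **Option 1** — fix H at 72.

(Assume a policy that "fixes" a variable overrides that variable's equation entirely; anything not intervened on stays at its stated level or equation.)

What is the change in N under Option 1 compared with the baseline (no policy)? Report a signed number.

Baseline:
  H = 84
  L = 70
  N = 85 + 4·84 − 70 = 351
Option 1 (H := 72):
  H = 72
  L = 70
  N = 85 + 4·72 − 70 = 303
Change in N: 303 − 351 = -48

-48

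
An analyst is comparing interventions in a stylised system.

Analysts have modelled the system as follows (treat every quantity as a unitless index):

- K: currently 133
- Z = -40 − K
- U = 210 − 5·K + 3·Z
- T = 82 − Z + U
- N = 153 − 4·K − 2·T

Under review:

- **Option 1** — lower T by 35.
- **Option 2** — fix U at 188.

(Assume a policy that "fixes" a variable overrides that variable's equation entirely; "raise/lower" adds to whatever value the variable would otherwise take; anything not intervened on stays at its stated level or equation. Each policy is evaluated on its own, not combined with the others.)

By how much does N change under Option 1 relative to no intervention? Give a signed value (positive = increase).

Baseline:
  K = 133
  Z = -40 − 133 = -173
  U = 210 − 5·133 + 3·(-173) = -974
  T = 82 − (-173) + (-974) = -719
  N = 153 − 4·133 − 2·(-719) = 1059
Option 1 (T − 35):
  K = 133
  Z = -40 − 133 = -173
  U = 210 − 5·133 + 3·(-173) = -974
  T = 82 − (-173) + (-974) (−35 from intervention) = -754
  N = 153 − 4·133 − 2·(-754) = 1129
Change in N: 1129 − 1059 = 70

70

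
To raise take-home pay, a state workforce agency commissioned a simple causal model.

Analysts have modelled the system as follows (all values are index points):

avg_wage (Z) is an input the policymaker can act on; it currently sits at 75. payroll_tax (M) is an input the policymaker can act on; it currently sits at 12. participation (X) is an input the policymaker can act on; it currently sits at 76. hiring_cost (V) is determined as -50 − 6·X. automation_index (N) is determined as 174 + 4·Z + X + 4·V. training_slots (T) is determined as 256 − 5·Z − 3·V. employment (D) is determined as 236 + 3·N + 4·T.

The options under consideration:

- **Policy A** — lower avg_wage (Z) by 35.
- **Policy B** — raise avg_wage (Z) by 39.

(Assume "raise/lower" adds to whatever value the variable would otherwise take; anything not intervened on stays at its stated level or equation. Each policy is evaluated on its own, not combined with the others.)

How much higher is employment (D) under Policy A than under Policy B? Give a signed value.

592

Policy A (Z − 35):
  Z = 75 − 35 = 40
  X = 76
  V = -50 − 6·76 = -506
  N = 174 + 4·40 + 76 + 4·(-506) = -1614
  T = 256 − 5·40 − 3·(-506) = 1574
  D = 236 + 3·(-1614) + 4·1574 = 1690
Policy B (Z + 39):
  Z = 75 + 39 = 114
  X = 76
  V = -50 − 6·76 = -506
  N = 174 + 4·114 + 76 + 4·(-506) = -1318
  T = 256 − 5·114 − 3·(-506) = 1204
  D = 236 + 3·(-1318) + 4·1204 = 1098
D: 1690 − 1098 = 592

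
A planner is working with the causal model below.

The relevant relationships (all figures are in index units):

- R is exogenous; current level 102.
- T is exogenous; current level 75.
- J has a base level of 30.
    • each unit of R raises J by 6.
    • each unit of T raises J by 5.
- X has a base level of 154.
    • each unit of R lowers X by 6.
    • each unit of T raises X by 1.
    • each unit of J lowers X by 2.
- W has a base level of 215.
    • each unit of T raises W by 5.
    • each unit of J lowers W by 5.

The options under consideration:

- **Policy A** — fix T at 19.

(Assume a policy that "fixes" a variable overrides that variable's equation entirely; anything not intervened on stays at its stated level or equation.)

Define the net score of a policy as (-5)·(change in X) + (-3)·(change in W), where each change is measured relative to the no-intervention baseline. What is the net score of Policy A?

-5880

Baseline:
  R = 102
  T = 75
  J = 30 + 6·102 + 5·75 = 1017
  X = 154 − 6·102 + 75 − 2·1017 = -2417
  W = 215 + 5·75 − 5·1017 = -4495
Policy A (T := 19):
  R = 102
  T = 19
  J = 30 + 6·102 + 5·19 = 737
  X = 154 − 6·102 + 19 − 2·737 = -1913
  W = 215 + 5·19 − 5·737 = -3375
ΔX = -1913 − (-2417) = 504; ΔW = -3375 − (-4495) = 1120
Score = (-5)·504 + (-3)·1120 = -5880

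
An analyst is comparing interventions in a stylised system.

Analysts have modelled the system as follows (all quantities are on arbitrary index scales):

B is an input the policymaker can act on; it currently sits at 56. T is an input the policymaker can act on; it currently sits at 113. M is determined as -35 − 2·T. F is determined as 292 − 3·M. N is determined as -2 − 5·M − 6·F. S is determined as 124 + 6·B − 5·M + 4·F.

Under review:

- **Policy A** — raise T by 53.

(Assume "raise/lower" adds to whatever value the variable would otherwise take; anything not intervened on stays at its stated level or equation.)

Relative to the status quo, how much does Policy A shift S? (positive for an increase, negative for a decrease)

Baseline:
  B = 56
  T = 113
  M = -35 − 2·113 = -261
  F = 292 − 3·(-261) = 1075
  S = 124 + 6·56 − 5·(-261) + 4·1075 = 6065
Policy A (T + 53):
  B = 56
  T = 113 + 53 = 166
  M = -35 − 2·166 = -367
  F = 292 − 3·(-367) = 1393
  S = 124 + 6·56 − 5·(-367) + 4·1393 = 7867
Change in S: 7867 − 6065 = 1802

1802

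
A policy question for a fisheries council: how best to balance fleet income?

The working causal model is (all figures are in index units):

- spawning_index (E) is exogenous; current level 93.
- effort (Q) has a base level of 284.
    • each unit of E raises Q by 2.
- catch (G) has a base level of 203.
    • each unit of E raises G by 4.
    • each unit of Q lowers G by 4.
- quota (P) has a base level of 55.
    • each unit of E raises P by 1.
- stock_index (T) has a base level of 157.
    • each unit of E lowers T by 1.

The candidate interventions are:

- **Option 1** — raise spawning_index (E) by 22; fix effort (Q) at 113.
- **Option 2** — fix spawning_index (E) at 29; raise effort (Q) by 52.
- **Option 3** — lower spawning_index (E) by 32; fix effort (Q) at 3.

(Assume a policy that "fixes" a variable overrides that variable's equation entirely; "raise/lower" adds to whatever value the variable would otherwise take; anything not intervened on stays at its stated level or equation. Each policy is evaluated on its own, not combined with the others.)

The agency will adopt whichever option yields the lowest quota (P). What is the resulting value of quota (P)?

Option 1 (E + 22, Q := 113):
  E = 93 + 22 = 115
  P = 55 + 115 = 170
Option 2 (E := 29, Q + 52):
  E = 29
  P = 55 + 29 = 84
Option 3 (E − 32, Q := 3):
  E = 93 − 32 = 61
  P = 55 + 61 = 116
Comparing — Option 1: P=170, Option 2: P=84, Option 3: P=116. Lowest is 84 (Option 2).

84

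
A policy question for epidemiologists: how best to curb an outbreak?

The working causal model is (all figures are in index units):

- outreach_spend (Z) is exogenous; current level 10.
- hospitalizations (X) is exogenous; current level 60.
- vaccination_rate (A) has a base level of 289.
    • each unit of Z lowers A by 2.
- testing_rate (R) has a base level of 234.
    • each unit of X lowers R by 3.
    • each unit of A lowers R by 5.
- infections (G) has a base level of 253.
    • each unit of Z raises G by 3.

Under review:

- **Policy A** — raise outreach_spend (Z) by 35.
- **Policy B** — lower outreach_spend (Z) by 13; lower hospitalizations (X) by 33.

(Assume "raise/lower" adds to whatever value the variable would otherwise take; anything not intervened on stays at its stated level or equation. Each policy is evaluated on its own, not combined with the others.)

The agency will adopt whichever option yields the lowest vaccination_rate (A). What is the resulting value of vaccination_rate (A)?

199

Policy A (Z + 35):
  Z = 10 + 35 = 45
  A = 289 − 2·45 = 199
Policy B (Z − 13, X − 33):
  Z = 10 − 13 = -3
  A = 289 − 2·(-3) = 295
Comparing — Policy A: A=199, Policy B: A=295. Lowest is 199 (Policy A).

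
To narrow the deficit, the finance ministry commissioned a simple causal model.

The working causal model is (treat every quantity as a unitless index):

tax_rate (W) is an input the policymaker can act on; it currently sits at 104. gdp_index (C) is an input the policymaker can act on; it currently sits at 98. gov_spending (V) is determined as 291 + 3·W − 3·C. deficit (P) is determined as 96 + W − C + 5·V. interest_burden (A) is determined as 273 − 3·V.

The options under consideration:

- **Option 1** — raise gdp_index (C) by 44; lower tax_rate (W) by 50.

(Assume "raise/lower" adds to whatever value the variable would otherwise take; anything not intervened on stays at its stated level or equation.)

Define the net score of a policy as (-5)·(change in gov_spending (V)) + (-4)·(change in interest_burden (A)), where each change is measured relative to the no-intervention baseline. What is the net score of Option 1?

-1974

Baseline:
  W = 104
  C = 98
  V = 291 + 3·104 − 3·98 = 309
  A = 273 − 3·309 = -654
Option 1 (C + 44, W − 50):
  W = 104 − 50 = 54
  C = 98 + 44 = 142
  V = 291 + 3·54 − 3·142 = 27
  A = 273 − 3·27 = 192
ΔV = 27 − 309 = -282; ΔA = 192 − (-654) = 846
Score = (-5)·(-282) + (-4)·846 = -1974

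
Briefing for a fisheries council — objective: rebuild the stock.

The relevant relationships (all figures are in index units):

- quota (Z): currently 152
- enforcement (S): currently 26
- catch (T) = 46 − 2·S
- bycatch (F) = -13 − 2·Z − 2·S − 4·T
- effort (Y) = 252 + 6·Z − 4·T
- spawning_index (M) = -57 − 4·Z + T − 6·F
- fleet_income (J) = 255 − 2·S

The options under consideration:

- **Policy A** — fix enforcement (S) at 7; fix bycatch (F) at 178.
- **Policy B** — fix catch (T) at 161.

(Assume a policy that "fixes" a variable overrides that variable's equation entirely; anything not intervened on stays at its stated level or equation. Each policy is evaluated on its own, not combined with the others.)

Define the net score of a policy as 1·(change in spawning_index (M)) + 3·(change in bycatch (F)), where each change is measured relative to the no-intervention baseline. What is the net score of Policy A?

-1531

Baseline:
  Z = 152
  S = 26
  T = 46 − 2·26 = -6
  F = -13 − 2·152 − 2·26 − 4·(-6) = -345
  M = -57 − 4·152 + (-6) − 6·(-345) = 1399
Policy A (S := 7, F := 178):
  Z = 152
  S = 7
  T = 46 − 2·7 = 32
  F = 178
  M = -57 − 4·152 + 32 − 6·178 = -1701
ΔM = -1701 − 1399 = -3100; ΔF = 178 − (-345) = 523
Score = 1·(-3100) + 3·523 = -1531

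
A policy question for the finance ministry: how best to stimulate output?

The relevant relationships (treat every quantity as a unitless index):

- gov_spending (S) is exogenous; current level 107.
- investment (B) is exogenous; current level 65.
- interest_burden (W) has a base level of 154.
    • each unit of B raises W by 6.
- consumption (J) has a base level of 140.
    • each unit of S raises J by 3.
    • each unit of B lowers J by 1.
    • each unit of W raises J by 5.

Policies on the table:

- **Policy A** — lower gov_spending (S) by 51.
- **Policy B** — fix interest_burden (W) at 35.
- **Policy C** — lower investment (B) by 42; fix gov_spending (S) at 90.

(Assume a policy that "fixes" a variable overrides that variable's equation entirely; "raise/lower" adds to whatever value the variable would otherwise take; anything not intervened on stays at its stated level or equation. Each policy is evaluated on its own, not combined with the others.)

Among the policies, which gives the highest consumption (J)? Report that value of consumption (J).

2963

Policy A (S − 51):
  S = 107 − 51 = 56
  B = 65
  W = 154 + 6·65 = 544
  J = 140 + 3·56 − 65 + 5·544 = 2963
Policy B (W := 35):
  S = 107
  B = 65
  W = 35
  J = 140 + 3·107 − 65 + 5·35 = 571
Policy C (B − 42, S := 90):
  S = 90
  B = 65 − 42 = 23
  W = 154 + 6·23 = 292
  J = 140 + 3·90 − 23 + 5·292 = 1847
Comparing — Policy A: J=2963, Policy B: J=571, Policy C: J=1847. Highest is 2963 (Policy A).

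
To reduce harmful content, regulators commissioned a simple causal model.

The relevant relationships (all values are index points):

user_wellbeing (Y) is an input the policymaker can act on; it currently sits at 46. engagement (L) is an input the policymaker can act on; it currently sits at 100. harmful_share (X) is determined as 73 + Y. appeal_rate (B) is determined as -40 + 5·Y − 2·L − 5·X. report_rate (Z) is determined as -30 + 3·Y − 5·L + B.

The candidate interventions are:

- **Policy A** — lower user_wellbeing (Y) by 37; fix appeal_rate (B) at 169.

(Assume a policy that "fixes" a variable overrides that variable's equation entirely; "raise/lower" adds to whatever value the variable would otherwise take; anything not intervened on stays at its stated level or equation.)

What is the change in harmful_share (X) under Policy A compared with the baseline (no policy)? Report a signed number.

-37

Baseline:
  Y = 46
  X = 73 + 46 = 119
Policy A (Y − 37, B := 169):
  Y = 46 − 37 = 9
  X = 73 + 9 = 82
Change in X: 82 − 119 = -37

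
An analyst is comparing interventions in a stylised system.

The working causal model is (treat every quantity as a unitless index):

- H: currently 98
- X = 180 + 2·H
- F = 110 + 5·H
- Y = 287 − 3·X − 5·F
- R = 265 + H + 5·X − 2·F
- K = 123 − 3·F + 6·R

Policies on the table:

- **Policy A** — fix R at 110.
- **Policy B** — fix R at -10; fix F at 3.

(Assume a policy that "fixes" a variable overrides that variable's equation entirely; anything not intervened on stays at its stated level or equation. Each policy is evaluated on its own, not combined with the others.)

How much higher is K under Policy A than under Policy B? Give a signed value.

-1071

Policy A (R := 110):
  H = 98
  X = 180 + 2·98 = 376
  F = 110 + 5·98 = 600
  R = 110
  K = 123 − 3·600 + 6·110 = -1017
Policy B (R := -10, F := 3):
  H = 98
  X = 180 + 2·98 = 376
  F = 3
  R = -10
  K = 123 − 3·3 + 6·(-10) = 54
K: -1017 − 54 = -1071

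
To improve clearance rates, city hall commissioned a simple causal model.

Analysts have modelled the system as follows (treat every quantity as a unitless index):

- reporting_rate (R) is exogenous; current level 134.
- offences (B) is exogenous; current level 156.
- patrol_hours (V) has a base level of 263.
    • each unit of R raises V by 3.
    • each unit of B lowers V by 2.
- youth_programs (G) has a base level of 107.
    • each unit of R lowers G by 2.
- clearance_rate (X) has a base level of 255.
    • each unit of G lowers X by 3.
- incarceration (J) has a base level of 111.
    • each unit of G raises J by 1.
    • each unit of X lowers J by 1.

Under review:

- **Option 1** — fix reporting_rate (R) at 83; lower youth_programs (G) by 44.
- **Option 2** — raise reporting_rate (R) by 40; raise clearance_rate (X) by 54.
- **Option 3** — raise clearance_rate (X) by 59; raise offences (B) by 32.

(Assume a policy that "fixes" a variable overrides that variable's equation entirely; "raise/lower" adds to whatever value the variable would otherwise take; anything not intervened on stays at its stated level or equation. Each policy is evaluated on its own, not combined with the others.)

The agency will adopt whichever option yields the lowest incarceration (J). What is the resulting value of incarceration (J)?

-1162

Option 1 (R := 83, G − 44):
  R = 83
  G = 107 − 2·83 (−44 from intervention) = -103
  X = 255 − 3·(-103) = 564
  J = 111 + (-103) − 564 = -556
Option 2 (R + 40, X + 54):
  R = 134 + 40 = 174
  G = 107 − 2·174 = -241
  X = 255 − 3·(-241) (+54 from intervention) = 1032
  J = 111 + (-241) − 1032 = -1162
Option 3 (X + 59, B + 32):
  R = 134
  G = 107 − 2·134 = -161
  X = 255 − 3·(-161) (+59 from intervention) = 797
  J = 111 + (-161) − 797 = -847
Comparing — Option 1: J=-556, Option 2: J=-1162, Option 3: J=-847. Lowest is -1162 (Option 2).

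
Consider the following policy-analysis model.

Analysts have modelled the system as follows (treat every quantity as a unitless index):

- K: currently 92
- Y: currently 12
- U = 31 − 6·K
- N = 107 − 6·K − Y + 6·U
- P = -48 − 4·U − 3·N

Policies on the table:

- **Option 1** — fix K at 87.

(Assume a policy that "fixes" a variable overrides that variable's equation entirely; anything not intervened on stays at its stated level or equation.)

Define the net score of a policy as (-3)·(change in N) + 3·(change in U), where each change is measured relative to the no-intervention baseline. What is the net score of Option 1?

-540

Baseline:
  K = 92
  Y = 12
  U = 31 − 6·92 = -521
  N = 107 − 6·92 − 12 + 6·(-521) = -3583
Option 1 (K := 87):
  K = 87
  Y = 12
  U = 31 − 6·87 = -491
  N = 107 − 6·87 − 12 + 6·(-491) = -3373
ΔN = -3373 − (-3583) = 210; ΔU = -491 − (-521) = 30
Score = (-3)·210 + 3·30 = -540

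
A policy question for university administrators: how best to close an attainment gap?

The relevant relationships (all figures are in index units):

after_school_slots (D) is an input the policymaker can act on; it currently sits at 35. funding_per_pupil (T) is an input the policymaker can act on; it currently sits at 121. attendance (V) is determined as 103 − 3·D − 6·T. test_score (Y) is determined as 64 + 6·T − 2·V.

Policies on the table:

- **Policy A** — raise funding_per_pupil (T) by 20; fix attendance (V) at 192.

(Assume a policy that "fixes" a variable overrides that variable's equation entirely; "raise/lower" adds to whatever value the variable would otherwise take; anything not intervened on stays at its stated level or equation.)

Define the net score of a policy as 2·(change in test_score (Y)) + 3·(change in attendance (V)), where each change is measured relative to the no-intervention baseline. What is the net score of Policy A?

-680

Baseline:
  D = 35
  T = 121
  V = 103 − 3·35 − 6·121 = -728
  Y = 64 + 6·121 − 2·(-728) = 2246
Policy A (T + 20, V := 192):
  D = 35
  T = 121 + 20 = 141
  V = 192
  Y = 64 + 6·141 − 2·192 = 526
ΔY = 526 − 2246 = -1720; ΔV = 192 − (-728) = 920
Score = 2·(-1720) + 3·920 = -680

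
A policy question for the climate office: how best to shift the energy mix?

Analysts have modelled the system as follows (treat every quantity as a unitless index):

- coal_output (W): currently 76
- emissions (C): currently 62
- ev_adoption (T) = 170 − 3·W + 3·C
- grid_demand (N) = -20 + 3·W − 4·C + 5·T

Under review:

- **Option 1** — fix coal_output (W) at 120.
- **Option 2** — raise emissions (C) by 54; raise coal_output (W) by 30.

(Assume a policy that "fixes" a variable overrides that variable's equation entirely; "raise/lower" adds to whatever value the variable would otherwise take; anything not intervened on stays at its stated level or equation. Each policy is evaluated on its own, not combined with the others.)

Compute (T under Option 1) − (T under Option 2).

-204

Option 1 (W := 120):
  W = 120
  C = 62
  T = 170 − 3·120 + 3·62 = -4
Option 2 (C + 54, W + 30):
  W = 76 + 30 = 106
  C = 62 + 54 = 116
  T = 170 − 3·106 + 3·116 = 200
T: -4 − 200 = -204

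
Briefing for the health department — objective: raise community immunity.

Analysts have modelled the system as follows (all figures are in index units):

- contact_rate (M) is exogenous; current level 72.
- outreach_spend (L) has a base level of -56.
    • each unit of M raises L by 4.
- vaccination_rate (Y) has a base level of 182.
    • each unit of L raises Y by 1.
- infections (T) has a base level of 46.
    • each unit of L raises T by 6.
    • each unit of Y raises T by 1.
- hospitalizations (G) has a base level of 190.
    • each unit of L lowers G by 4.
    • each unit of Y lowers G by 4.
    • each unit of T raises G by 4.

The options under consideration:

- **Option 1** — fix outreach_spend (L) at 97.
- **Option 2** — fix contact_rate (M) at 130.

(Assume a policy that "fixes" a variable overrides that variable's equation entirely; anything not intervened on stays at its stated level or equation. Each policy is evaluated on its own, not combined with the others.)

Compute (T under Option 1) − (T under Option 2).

Option 1 (L := 97):
  M = 72
  L = 97
  Y = 182 + 97 = 279
  T = 46 + 6·97 + 279 = 907
Option 2 (M := 130):
  M = 130
  L = -56 + 4·130 = 464
  Y = 182 + 464 = 646
  T = 46 + 6·464 + 646 = 3476
T: 907 − 3476 = -2569

-2569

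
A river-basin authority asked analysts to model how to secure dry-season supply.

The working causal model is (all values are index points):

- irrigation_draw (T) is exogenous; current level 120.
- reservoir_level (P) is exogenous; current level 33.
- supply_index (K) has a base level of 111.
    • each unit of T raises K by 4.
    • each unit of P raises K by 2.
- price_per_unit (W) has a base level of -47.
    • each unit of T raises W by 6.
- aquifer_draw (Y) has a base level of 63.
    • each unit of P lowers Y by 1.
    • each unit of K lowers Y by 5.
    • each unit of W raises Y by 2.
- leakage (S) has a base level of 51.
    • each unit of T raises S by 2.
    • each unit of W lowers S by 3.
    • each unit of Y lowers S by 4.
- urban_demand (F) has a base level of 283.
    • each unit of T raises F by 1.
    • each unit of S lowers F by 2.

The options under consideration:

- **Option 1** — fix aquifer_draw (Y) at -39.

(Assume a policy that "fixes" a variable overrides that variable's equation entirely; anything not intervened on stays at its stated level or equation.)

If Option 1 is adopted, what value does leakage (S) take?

Option 1 (Y := -39):
  T = 120
  P = 33
  K = 111 + 4·120 + 2·33 = 657
  W = -47 + 6·120 = 673
  Y = -39
  S = 51 + 2·120 − 3·673 − 4·(-39) = -1572

-1572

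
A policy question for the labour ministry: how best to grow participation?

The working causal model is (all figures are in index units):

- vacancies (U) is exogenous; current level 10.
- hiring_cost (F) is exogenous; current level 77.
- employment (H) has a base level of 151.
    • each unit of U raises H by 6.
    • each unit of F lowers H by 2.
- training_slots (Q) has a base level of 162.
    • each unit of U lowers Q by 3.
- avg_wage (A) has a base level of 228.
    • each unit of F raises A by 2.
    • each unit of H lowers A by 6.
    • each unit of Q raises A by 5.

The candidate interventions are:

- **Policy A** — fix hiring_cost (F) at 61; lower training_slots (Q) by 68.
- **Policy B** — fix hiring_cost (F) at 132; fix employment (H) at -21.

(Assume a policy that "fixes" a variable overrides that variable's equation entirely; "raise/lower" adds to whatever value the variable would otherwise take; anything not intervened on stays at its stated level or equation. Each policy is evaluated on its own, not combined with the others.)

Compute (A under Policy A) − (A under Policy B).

Policy A (F := 61, Q − 68):
  U = 10
  F = 61
  H = 151 + 6·10 − 2·61 = 89
  Q = 162 − 3·10 (−68 from intervention) = 64
  A = 228 + 2·61 − 6·89 + 5·64 = 136
Policy B (F := 132, H := -21):
  U = 10
  F = 132
  H = -21
  Q = 162 − 3·10 = 132
  A = 228 + 2·132 − 6·(-21) + 5·132 = 1278
A: 136 − 1278 = -1142

-1142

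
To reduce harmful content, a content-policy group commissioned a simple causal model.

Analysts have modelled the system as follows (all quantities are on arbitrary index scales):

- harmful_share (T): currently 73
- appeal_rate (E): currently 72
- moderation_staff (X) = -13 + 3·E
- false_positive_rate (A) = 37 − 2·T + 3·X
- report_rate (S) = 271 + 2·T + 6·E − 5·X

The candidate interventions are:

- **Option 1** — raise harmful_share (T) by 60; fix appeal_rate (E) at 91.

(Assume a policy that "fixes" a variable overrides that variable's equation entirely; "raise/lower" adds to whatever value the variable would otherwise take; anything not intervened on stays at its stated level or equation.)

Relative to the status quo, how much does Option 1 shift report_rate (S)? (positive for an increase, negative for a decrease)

Baseline:
  T = 73
  E = 72
  X = -13 + 3·72 = 203
  S = 271 + 2·73 + 6·72 − 5·203 = -166
Option 1 (T + 60, E := 91):
  T = 73 + 60 = 133
  E = 91
  X = -13 + 3·91 = 260
  S = 271 + 2·133 + 6·91 − 5·260 = -217
Change in S: -217 − (-166) = -51

-51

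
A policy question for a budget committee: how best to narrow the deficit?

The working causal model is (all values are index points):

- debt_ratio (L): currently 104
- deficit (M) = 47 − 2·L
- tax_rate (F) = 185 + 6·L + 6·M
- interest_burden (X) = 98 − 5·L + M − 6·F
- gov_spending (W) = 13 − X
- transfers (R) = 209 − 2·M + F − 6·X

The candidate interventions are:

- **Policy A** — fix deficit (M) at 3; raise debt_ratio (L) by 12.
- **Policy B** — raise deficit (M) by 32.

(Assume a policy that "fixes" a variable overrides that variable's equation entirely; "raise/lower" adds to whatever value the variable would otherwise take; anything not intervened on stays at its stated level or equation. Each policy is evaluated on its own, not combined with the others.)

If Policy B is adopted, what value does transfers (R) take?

5068

Policy B (M + 32):
  L = 104
  M = 47 − 2·104 (+32 from intervention) = -129
  F = 185 + 6·104 + 6·(-129) = 35
  X = 98 − 5·104 + (-129) − 6·35 = -761
  R = 209 − 2·(-129) + 35 − 6·(-761) = 5068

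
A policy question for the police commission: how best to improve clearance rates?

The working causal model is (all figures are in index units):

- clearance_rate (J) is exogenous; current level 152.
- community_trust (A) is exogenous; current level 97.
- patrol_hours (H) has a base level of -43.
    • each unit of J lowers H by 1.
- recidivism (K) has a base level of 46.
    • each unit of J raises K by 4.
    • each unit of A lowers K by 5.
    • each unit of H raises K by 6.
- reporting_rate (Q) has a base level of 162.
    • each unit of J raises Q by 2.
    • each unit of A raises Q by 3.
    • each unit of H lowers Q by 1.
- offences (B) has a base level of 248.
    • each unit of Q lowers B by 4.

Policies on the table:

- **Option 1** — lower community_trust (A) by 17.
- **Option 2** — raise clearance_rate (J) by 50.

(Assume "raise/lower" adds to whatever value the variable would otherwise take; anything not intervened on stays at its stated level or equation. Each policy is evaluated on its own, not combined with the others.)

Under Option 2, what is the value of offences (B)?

Option 2 (J + 50):
  J = 152 + 50 = 202
  A = 97
  H = -43 − 202 = -245
  Q = 162 + 2·202 + 3·97 − (-245) = 1102
  B = 248 − 4·1102 = -4160

-4160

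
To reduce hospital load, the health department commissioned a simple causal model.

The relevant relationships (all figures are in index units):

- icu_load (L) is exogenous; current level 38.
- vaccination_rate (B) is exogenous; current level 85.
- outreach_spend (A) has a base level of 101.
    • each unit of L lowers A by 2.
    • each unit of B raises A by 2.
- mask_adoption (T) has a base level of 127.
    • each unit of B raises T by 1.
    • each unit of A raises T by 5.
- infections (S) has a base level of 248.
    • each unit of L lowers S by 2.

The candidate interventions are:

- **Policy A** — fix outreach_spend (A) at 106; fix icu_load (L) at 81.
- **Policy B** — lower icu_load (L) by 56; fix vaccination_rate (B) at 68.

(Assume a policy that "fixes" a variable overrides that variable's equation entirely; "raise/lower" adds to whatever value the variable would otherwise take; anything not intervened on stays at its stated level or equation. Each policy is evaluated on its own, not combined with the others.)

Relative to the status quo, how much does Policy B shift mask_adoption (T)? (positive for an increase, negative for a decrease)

Baseline:
  L = 38
  B = 85
  A = 101 − 2·38 + 2·85 = 195
  T = 127 + 85 + 5·195 = 1187
Policy B (L − 56, B := 68):
  L = 38 − 56 = -18
  B = 68
  A = 101 − 2·(-18) + 2·68 = 273
  T = 127 + 68 + 5·273 = 1560
Change in T: 1560 − 1187 = 373

373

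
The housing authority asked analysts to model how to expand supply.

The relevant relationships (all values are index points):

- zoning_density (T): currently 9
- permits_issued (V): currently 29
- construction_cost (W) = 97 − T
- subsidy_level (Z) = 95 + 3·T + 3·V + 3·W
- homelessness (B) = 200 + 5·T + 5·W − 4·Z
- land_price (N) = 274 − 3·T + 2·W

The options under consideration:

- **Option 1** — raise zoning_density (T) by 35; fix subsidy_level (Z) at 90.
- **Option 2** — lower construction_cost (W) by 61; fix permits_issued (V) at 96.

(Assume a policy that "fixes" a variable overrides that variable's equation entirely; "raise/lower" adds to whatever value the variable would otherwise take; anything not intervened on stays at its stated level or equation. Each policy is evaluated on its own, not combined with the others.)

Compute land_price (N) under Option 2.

Option 2 (W − 61, V := 96):
  T = 9
  W = 97 − 9 (−61 from intervention) = 27
  N = 274 − 3·9 + 2·27 = 301

301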